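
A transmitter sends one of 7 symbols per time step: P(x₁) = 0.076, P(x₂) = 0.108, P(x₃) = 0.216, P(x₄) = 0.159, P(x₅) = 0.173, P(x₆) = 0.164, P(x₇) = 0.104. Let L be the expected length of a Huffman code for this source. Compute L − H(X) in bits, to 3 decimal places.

0.050 bits

Entropy H = −Σ p log₂ p ≈ 2.7339 bits.
Huffman merges: 19/250+13/125→9/50; 27/250+159/1000→267/1000; 41/250+173/1000→337/1000; 9/50+27/125→99/250; 267/1000+337/1000→151/250; 99/250+151/250→1. L = 348/125 ≈ 2.7840.
L − H = 2.7840 − 2.7339 = 0.050 bits.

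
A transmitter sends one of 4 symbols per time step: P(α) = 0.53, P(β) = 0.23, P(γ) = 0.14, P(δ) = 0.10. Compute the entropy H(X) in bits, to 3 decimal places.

1.702 bits

H = −Σ pᵢ log₂ pᵢ.
−0.53·log₂(0.53) = 0.4854
−0.23·log₂(0.23) = 0.4877
−0.14·log₂(0.14) = 0.3971
−0.10·log₂(0.10) = 0.3322
Sum ≈ 1.7024 → 1.702 bits.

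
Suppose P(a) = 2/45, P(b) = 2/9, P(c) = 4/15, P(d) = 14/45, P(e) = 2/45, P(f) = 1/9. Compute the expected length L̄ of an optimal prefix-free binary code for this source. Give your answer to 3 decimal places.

2.289 bits/symbol

Repeatedly combine the two least-probable nodes; the expected code length is the sum of the merged weights.
merge 2/45 + 2/45 → 4/45
merge 4/45 + 1/9 → 1/5
merge 1/5 + 2/9 → 19/45
merge 4/15 + 14/45 → 26/45
merge 19/45 + 26/45 → 1
L = 4/45 + 1/5 + 19/45 + 26/45 + 1 = 103/45 ≈ 2.289 bits/symbol.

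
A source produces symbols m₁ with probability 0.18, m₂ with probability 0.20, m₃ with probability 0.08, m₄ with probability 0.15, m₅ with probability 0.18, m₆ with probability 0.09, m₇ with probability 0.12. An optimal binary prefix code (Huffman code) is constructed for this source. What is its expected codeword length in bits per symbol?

Repeatedly combine the two least-probable nodes; the expected code length is the sum of the merged weights.
merge 2/25 + 9/100 → 17/100
merge 3/25 + 3/20 → 27/100
merge 17/100 + 9/50 → 7/20
merge 9/50 + 1/5 → 19/50
merge 27/100 + 7/20 → 31/50
merge 19/50 + 31/50 → 1
L = 17/100 + 27/100 + 7/20 + 19/50 + 31/50 + 1 = 279/100 = 2.79 bits/symbol.

2.79 bits/symbol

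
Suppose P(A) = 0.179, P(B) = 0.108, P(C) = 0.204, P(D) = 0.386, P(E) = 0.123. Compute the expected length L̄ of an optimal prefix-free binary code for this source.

2.228 bits/symbol

Repeatedly combine the two least-probable nodes; the expected code length is the sum of the merged weights.
merge 27/250 + 123/1000 → 231/1000
merge 179/1000 + 51/250 → 383/1000
merge 231/1000 + 383/1000 → 307/500
merge 193/500 + 307/500 → 1
L = 231/1000 + 383/1000 + 307/500 + 1 = 557/250 = 2.228 bits/symbol.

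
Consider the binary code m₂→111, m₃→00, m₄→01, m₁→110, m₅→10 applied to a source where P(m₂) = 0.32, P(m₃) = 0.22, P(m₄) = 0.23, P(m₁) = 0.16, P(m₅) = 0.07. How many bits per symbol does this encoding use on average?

2.48 bits/symbol

L̄ = Σ pᵢ·ℓᵢ = 0.32·3 + 0.22·2 + 0.23·2 + 0.16·3 + 0.07·2 = 2.48 bits/symbol.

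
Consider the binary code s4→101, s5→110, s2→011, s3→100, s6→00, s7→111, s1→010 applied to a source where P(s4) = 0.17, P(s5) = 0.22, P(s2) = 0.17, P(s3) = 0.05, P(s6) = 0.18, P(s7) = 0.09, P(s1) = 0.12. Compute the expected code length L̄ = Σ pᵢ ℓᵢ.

2.82 bits/symbol

L̄ = Σ pᵢ·ℓᵢ = 0.17·3 + 0.22·3 + 0.17·3 + 0.05·3 + 0.18·2 + 0.09·3 + 0.12·3 = 2.82 bits/symbol.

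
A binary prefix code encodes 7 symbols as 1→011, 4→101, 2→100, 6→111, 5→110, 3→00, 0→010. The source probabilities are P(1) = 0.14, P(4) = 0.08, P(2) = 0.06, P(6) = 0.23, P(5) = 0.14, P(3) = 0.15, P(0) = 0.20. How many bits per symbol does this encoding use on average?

L̄ = Σ pᵢ·ℓᵢ = 0.14·3 + 0.08·3 + 0.06·3 + 0.23·3 + 0.14·3 + 0.15·2 + 0.20·3 = 2.85 bits/symbol.

2.85 bits/symbol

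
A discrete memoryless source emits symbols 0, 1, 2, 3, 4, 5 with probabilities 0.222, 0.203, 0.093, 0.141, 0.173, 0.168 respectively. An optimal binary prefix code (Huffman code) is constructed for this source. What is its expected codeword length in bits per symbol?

Repeatedly combine the two least-probable nodes; the expected code length is the sum of the merged weights.
merge 93/1000 + 141/1000 → 117/500
merge 21/125 + 173/1000 → 341/1000
merge 203/1000 + 111/500 → 17/40
merge 117/500 + 341/1000 → 23/40
merge 17/40 + 23/40 → 1
L = 117/500 + 341/1000 + 17/40 + 23/40 + 1 = 103/40 = 2.575 bits/symbol.

2.575 bits/symbol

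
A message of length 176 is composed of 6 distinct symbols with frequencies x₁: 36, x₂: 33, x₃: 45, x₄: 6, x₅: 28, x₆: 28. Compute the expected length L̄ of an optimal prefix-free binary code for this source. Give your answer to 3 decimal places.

Probabilities are the counts divided by 176.
Repeatedly combine the two least-probable nodes; the expected code length is the sum of the merged weights.
merge 3/88 + 7/44 → 17/88
merge 7/44 + 3/16 → 61/176
merge 17/88 + 9/44 → 35/88
merge 45/176 + 61/176 → 53/88
merge 35/88 + 53/88 → 1
L = 17/88 + 61/176 + 35/88 + 53/88 + 1 = 447/176 ≈ 2.540 bits/symbol.

2.540 bits/symbol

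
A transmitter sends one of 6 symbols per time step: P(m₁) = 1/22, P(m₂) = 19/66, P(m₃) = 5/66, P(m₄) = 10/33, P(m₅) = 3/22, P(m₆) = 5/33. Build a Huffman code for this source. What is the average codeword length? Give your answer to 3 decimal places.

2.379 bits/symbol

Repeatedly combine the two least-probable nodes; the expected code length is the sum of the merged weights.
merge 1/22 + 5/66 → 4/33
merge 4/33 + 3/22 → 17/66
merge 5/33 + 17/66 → 9/22
merge 19/66 + 10/33 → 13/22
merge 9/22 + 13/22 → 1
L = 4/33 + 17/66 + 9/22 + 13/22 + 1 = 157/66 ≈ 2.379 bits/symbol.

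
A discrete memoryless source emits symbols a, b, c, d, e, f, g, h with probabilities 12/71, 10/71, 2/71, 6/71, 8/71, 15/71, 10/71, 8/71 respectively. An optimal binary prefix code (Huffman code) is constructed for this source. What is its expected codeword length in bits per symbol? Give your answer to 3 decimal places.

2.901 bits/symbol

Repeatedly combine the two least-probable nodes; the expected code length is the sum of the merged weights.
merge 2/71 + 6/71 → 8/71
merge 8/71 + 8/71 → 16/71
merge 8/71 + 10/71 → 18/71
merge 10/71 + 12/71 → 22/71
merge 15/71 + 16/71 → 31/71
merge 18/71 + 22/71 → 40/71
merge 31/71 + 40/71 → 1
L = 8/71 + 16/71 + 18/71 + 22/71 + 31/71 + 40/71 + 1 = 206/71 ≈ 2.901 bits/symbol.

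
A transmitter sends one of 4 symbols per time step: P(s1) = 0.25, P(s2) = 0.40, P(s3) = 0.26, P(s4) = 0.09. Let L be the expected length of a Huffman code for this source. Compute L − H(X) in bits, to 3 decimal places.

Entropy H = −Σ p log₂ p ≈ 1.8467 bits.
Huffman merges: 9/100+1/4→17/50; 13/50+17/50→3/5; 2/5+3/5→1. L = 97/50 ≈ 1.9400.
L − H = 1.9400 − 1.8467 = 0.093 bits.

0.093 bits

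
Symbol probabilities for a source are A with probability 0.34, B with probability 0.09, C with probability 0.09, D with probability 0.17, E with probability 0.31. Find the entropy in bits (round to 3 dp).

2.113 bits

H = −Σ pᵢ log₂ pᵢ.
−0.34·log₂(0.34) = 0.5292
−0.09·log₂(0.09) = 0.3127
−0.09·log₂(0.09) = 0.3127
−0.17·log₂(0.17) = 0.4346
−0.31·log₂(0.31) = 0.5238
Sum ≈ 2.1129 → 2.113 bits.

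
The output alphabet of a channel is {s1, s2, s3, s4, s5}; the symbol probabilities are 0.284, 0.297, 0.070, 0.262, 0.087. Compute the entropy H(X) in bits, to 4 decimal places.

2.1173 bits

H = −Σ pᵢ log₂ pᵢ.
−0.284·log₂(0.284) = 0.5158
−0.297·log₂(0.297) = 0.5202
−0.070·log₂(0.070) = 0.2686
−0.262·log₂(0.262) = 0.5063
−0.087·log₂(0.087) = 0.3065
Sum ≈ 2.1173 → 2.1173 bits.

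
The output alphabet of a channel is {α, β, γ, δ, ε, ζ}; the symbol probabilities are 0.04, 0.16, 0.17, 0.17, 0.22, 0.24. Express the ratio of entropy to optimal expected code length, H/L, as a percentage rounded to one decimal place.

Entropy H = −Σ p log₂ p ≈ 2.4527 bits.
Huffman merges: 1/25+4/25→1/5; 17/100+17/100→17/50; 1/5+11/50→21/50; 6/25+17/50→29/50; 21/50+29/50→1. L = 127/50 ≈ 2.5400.
Efficiency = H/L = 2.4527/2.5400 = 96.6%.

96.6%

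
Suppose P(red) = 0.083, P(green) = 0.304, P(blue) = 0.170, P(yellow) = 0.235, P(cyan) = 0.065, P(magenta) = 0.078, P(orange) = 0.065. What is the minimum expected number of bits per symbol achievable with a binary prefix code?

2.582 bits/symbol

Repeatedly combine the two least-probable nodes; the expected code length is the sum of the merged weights.
merge 13/200 + 13/200 → 13/100
merge 39/500 + 83/1000 → 161/1000
merge 13/100 + 161/1000 → 291/1000
merge 17/100 + 47/200 → 81/200
merge 291/1000 + 38/125 → 119/200
merge 81/200 + 119/200 → 1
L = 13/100 + 161/1000 + 291/1000 + 81/200 + 119/200 + 1 = 1291/500 = 2.582 bits/symbol.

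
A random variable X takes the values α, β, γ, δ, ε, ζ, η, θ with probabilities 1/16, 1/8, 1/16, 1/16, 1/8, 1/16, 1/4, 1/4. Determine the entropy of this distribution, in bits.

Each probability is a power of 1/2, so log₂(1/p) is an integer.
H = Σ p·log₂(1/p) = 1/16·4 + 1/8·3 + 1/16·4 + 1/16·4 + 1/8·3 + 1/16·4 + 1/4·2 + 1/4·2 = 2.75 bits.

2.75 bits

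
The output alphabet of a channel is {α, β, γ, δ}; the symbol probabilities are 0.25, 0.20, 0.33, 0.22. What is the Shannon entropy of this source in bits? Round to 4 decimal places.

H = −Σ pᵢ log₂ pᵢ.
−0.25·log₂(0.25) = 0.5000
−0.20·log₂(0.20) = 0.4644
−0.33·log₂(0.33) = 0.5278
−0.22·log₂(0.22) = 0.4806
Sum ≈ 1.9728 → 1.9728 bits.

1.9728 bits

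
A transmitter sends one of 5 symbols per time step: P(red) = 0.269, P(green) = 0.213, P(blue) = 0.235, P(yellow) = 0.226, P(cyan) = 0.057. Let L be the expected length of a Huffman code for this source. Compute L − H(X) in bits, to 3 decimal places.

Entropy H = −Σ p log₂ p ≈ 2.1963 bits.
Huffman merges: 57/1000+213/1000→27/100; 113/500+47/200→461/1000; 269/1000+27/100→539/1000; 461/1000+539/1000→1. L = 227/100 ≈ 2.2700.
L − H = 2.2700 − 2.1963 = 0.074 bits.

0.074 bits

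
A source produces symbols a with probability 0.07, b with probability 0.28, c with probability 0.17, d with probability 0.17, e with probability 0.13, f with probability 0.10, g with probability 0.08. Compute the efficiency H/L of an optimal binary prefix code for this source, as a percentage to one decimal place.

Entropy H = −Σ p log₂ p ≈ 2.6583 bits.
Huffman merges: 7/100+2/25→3/20; 1/10+13/100→23/100; 3/20+17/100→8/25; 17/100+23/100→2/5; 7/25+8/25→3/5; 2/5+3/5→1. L = 27/10 ≈ 2.7000.
Efficiency = H/L = 2.6583/2.7000 = 98.5%.

98.5%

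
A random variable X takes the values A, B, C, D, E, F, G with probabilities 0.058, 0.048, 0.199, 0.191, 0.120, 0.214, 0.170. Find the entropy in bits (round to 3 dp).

H = −Σ pᵢ log₂ pᵢ.
−0.058·log₂(0.058) = 0.2383
−0.048·log₂(0.048) = 0.2103
−0.199·log₂(0.199) = 0.4635
−0.191·log₂(0.191) = 0.4562
−0.120·log₂(0.120) = 0.3671
−0.214·log₂(0.214) = 0.4760
−0.170·log₂(0.170) = 0.4346
Sum ≈ 2.6459 → 2.646 bits.

2.646 bits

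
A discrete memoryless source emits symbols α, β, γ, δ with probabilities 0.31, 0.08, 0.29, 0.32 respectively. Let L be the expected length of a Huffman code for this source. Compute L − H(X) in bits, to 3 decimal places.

Entropy H = −Σ p log₂ p ≈ 1.8592 bits.
Huffman merges: 2/25+29/100→37/100; 31/100+8/25→63/100; 37/100+63/100→1. L = 2 ≈ 2.0000.
L − H = 2.0000 − 1.8592 = 0.141 bits.

0.141 bits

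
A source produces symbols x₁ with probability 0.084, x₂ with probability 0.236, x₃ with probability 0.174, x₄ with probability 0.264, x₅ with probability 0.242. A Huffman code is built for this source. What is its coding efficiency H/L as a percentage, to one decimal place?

98.9%

Entropy H = −Σ p log₂ p ≈ 2.2334 bits.
Huffman merges: 21/250+87/500→129/500; 59/250+121/500→239/500; 129/500+33/125→261/500; 239/500+261/500→1. L = 1129/500 ≈ 2.2580.
Efficiency = H/L = 2.2334/2.2580 = 98.9%.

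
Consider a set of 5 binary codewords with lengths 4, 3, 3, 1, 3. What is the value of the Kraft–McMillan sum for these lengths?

0.9375

With common denominator 2^4 = 16: Σ 2^(−ℓᵢ) = 1/16 + 2/16 + 2/16 + 8/16 + 2/16 = 15/16 = 0.9375.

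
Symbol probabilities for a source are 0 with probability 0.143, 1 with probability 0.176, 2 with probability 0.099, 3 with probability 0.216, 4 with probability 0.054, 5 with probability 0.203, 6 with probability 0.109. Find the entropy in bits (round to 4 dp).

2.6931 bits

H = −Σ pᵢ log₂ pᵢ.
−0.143·log₂(0.143) = 0.4012
−0.176·log₂(0.176) = 0.4411
−0.099·log₂(0.099) = 0.3303
−0.216·log₂(0.216) = 0.4776
−0.054·log₂(0.054) = 0.2274
−0.203·log₂(0.203) = 0.4670
−0.109·log₂(0.109) = 0.3485
Sum ≈ 2.6931 → 2.6931 bits.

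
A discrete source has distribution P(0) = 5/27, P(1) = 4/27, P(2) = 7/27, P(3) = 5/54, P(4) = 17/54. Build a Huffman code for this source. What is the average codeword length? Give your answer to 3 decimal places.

2.241 bits/symbol

Repeatedly combine the two least-probable nodes; the expected code length is the sum of the merged weights.
merge 5/54 + 4/27 → 13/54
merge 5/27 + 13/54 → 23/54
merge 7/27 + 17/54 → 31/54
merge 23/54 + 31/54 → 1
L = 13/54 + 23/54 + 31/54 + 1 = 121/54 ≈ 2.241 bits/symbol.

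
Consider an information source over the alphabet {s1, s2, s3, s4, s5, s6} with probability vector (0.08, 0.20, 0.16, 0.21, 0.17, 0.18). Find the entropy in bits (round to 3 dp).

H = −Σ pᵢ log₂ pᵢ.
−0.08·log₂(0.08) = 0.2915
−0.20·log₂(0.20) = 0.4644
−0.16·log₂(0.16) = 0.4230
−0.21·log₂(0.21) = 0.4728
−0.17·log₂(0.17) = 0.4346
−0.18·log₂(0.18) = 0.4453
Sum ≈ 2.5316 → 2.532 bits.

2.532 bits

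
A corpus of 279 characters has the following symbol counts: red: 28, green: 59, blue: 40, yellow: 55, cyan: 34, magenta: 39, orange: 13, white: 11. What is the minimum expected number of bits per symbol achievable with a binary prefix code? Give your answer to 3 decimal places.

Probabilities are the counts divided by 279.
Repeatedly combine the two least-probable nodes; the expected code length is the sum of the merged weights.
merge 11/279 + 13/279 → 8/93
merge 8/93 + 28/279 → 52/279
merge 34/279 + 13/93 → 73/279
merge 40/279 + 52/279 → 92/279
merge 55/279 + 59/279 → 38/93
merge 73/279 + 92/279 → 55/93
merge 38/93 + 55/93 → 1
L = 8/93 + 52/279 + 73/279 + 92/279 + 38/93 + 55/93 + 1 = 799/279 ≈ 2.864 bits/symbol.

2.864 bits/symbol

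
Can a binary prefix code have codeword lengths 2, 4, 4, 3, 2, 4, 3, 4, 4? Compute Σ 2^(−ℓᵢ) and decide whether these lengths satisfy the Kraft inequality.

With common denominator 2^4 = 16: Σ 2^(−ℓᵢ) = 4/16 + 1/16 + 1/16 + 2/16 + 4/16 + 1/16 + 2/16 + 1/16 + 1/16 = 17/16 = 1.0625.
Kraft's inequality requires Σ ≤ 1; here Σ = 1.0625 > 1, so no such prefix code exists.

1.0625; no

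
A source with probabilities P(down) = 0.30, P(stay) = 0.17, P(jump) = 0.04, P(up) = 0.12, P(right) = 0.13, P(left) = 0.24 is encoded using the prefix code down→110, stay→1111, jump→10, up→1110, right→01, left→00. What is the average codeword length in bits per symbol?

2.88 bits/symbol

L̄ = Σ pᵢ·ℓᵢ = 0.30·3 + 0.17·4 + 0.04·2 + 0.12·4 + 0.13·2 + 0.24·2 = 2.88 bits/symbol.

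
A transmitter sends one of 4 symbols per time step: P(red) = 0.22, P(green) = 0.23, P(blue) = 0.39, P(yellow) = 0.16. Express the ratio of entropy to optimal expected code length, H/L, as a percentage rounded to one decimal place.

Entropy H = −Σ p log₂ p ≈ 1.9211 bits.
Huffman merges: 4/25+11/50→19/50; 23/100+19/50→61/100; 39/100+61/100→1. L = 199/100 ≈ 1.9900.
Efficiency = H/L = 1.9211/1.9900 = 96.5%.

96.5%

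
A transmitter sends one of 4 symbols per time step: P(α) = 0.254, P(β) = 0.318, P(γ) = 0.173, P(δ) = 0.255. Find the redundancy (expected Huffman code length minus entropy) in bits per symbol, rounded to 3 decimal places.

Entropy H = −Σ p log₂ p ≈ 1.9684 bits.
Huffman merges: 173/1000+127/500→427/1000; 51/200+159/500→573/1000; 427/1000+573/1000→1. L = 2 ≈ 2.0000.
L − H = 2.0000 − 1.9684 = 0.032 bits.

0.032 bits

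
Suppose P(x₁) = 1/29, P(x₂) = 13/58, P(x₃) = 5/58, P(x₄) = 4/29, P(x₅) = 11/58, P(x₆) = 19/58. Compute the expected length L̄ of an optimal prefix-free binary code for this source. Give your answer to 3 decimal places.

Repeatedly combine the two least-probable nodes; the expected code length is the sum of the merged weights.
merge 1/29 + 5/58 → 7/58
merge 7/58 + 4/29 → 15/58
merge 11/58 + 13/58 → 12/29
merge 15/58 + 19/58 → 17/29
merge 12/29 + 17/29 → 1
L = 7/58 + 15/58 + 12/29 + 17/29 + 1 = 69/29 ≈ 2.379 bits/symbol.

2.379 bits/symbol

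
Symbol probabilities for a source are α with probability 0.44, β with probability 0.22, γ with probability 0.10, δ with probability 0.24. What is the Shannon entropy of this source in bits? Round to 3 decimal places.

H = −Σ pᵢ log₂ pᵢ.
−0.44·log₂(0.44) = 0.5211
−0.22·log₂(0.22) = 0.4806
−0.10·log₂(0.10) = 0.3322
−0.24·log₂(0.24) = 0.4941
Sum ≈ 1.8280 → 1.828 bits.

1.828 bits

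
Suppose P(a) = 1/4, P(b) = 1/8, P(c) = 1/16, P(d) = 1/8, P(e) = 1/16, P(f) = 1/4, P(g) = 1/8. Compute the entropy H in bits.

2.625 bits

Each probability is a power of 1/2, so log₂(1/p) is an integer.
H = Σ p·log₂(1/p) = 1/4·2 + 1/8·3 + 1/16·4 + 1/8·3 + 1/16·4 + 1/4·2 + 1/8·3 = 2.625 bits.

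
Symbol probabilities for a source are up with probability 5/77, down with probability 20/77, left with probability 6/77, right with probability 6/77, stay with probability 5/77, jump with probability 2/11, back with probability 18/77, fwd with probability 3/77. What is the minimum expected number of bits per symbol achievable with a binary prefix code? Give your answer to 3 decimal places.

2.753 bits/symbol

Repeatedly combine the two least-probable nodes; the expected code length is the sum of the merged weights.
merge 3/77 + 5/77 → 8/77
merge 5/77 + 6/77 → 1/7
merge 6/77 + 8/77 → 2/11
merge 1/7 + 2/11 → 25/77
merge 2/11 + 18/77 → 32/77
merge 20/77 + 25/77 → 45/77
merge 32/77 + 45/77 → 1
L = 8/77 + 1/7 + 2/11 + 25/77 + 32/77 + 45/77 + 1 = 212/77 ≈ 2.753 bits/symbol.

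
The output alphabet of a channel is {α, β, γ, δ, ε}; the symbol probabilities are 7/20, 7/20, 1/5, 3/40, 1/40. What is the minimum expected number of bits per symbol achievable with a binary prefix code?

2.05 bits/symbol

Repeatedly combine the two least-probable nodes; the expected code length is the sum of the merged weights.
merge 1/40 + 3/40 → 1/10
merge 1/10 + 1/5 → 3/10
merge 3/10 + 7/20 → 13/20
merge 7/20 + 13/20 → 1
L = 1/10 + 3/10 + 13/20 + 1 = 41/20 = 2.05 bits/symbol.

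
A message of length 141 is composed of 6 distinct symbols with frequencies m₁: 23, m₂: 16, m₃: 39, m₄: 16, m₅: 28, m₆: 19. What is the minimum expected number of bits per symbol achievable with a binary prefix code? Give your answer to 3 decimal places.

2.525 bits/symbol

Probabilities are the counts divided by 141.
Repeatedly combine the two least-probable nodes; the expected code length is the sum of the merged weights.
merge 16/141 + 16/141 → 32/141
merge 19/141 + 23/141 → 14/47
merge 28/141 + 32/141 → 20/47
merge 13/47 + 14/47 → 27/47
merge 20/47 + 27/47 → 1
L = 32/141 + 14/47 + 20/47 + 27/47 + 1 = 356/141 ≈ 2.525 bits/symbol.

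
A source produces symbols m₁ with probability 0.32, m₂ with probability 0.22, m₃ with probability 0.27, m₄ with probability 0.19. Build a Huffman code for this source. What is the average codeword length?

2 bits/symbol

Repeatedly combine the two least-probable nodes; the expected code length is the sum of the merged weights.
merge 19/100 + 11/50 → 41/100
merge 27/100 + 8/25 → 59/100
merge 41/100 + 59/100 → 1
L = 41/100 + 59/100 + 1 = 2 bits/symbol.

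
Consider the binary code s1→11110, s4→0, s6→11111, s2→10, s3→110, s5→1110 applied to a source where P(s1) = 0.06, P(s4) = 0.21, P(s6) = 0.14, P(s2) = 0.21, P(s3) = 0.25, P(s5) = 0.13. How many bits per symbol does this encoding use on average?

L̄ = Σ pᵢ·ℓᵢ = 0.06·5 + 0.21·1 + 0.14·5 + 0.21·2 + 0.25·3 + 0.13·4 = 2.9 bits/symbol.

2.9 bits/symbol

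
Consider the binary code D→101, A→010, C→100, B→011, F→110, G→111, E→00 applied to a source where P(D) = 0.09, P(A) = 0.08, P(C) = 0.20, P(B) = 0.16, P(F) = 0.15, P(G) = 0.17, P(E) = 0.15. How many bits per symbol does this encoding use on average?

2.85 bits/symbol

L̄ = Σ pᵢ·ℓᵢ = 0.09·3 + 0.08·3 + 0.20·3 + 0.16·3 + 0.15·3 + 0.17·3 + 0.15·2 = 2.85 bits/symbol.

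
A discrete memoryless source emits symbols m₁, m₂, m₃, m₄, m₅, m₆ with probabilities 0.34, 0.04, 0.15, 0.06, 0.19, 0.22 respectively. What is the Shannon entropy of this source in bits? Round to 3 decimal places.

2.305 bits

H = −Σ pᵢ log₂ pᵢ.
−0.34·log₂(0.34) = 0.5292
−0.04·log₂(0.04) = 0.1858
−0.15·log₂(0.15) = 0.4105
−0.06·log₂(0.06) = 0.2435
−0.19·log₂(0.19) = 0.4552
−0.22·log₂(0.22) = 0.4806
Sum ≈ 2.3048 → 2.305 bits.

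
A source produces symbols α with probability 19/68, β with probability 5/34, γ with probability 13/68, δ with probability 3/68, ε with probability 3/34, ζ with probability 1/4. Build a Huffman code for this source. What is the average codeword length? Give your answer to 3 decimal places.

Repeatedly combine the two least-probable nodes; the expected code length is the sum of the merged weights.
merge 3/68 + 3/34 → 9/68
merge 9/68 + 5/34 → 19/68
merge 13/68 + 1/4 → 15/34
merge 19/68 + 19/68 → 19/34
merge 15/34 + 19/34 → 1
L = 9/68 + 19/68 + 15/34 + 19/34 + 1 = 41/17 ≈ 2.412 bits/symbol.

2.412 bits/symbol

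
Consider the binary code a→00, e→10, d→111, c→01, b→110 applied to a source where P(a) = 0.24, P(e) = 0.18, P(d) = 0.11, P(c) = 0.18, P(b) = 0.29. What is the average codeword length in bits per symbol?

2.4 bits/symbol

L̄ = Σ pᵢ·ℓᵢ = 0.24·2 + 0.18·2 + 0.11·3 + 0.18·2 + 0.29·3 = 2.4 bits/symbol.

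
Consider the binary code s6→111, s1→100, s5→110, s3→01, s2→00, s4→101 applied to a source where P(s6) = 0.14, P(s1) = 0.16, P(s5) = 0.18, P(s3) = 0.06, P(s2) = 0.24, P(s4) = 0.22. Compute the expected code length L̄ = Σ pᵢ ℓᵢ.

L̄ = Σ pᵢ·ℓᵢ = 0.14·3 + 0.16·3 + 0.18·3 + 0.06·2 + 0.24·2 + 0.22·3 = 2.7 bits/symbol.

2.7 bits/symbol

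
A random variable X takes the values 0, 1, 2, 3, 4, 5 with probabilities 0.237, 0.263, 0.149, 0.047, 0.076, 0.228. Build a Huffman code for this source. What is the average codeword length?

Repeatedly combine the two least-probable nodes; the expected code length is the sum of the merged weights.
merge 47/1000 + 19/250 → 123/1000
merge 123/1000 + 149/1000 → 34/125
merge 57/250 + 237/1000 → 93/200
merge 263/1000 + 34/125 → 107/200
merge 93/200 + 107/200 → 1
L = 123/1000 + 34/125 + 93/200 + 107/200 + 1 = 479/200 = 2.395 bits/symbol.

2.395 bits/symbol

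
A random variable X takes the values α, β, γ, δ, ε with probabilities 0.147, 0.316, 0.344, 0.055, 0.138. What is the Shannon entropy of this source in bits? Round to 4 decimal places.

H = −Σ pᵢ log₂ pᵢ.
−0.147·log₂(0.147) = 0.4066
−0.316·log₂(0.316) = 0.5252
−0.344·log₂(0.344) = 0.5296
−0.055·log₂(0.055) = 0.2301
−0.138·log₂(0.138) = 0.3943
Sum ≈ 2.0859 → 2.0859 bits.

2.0859 bits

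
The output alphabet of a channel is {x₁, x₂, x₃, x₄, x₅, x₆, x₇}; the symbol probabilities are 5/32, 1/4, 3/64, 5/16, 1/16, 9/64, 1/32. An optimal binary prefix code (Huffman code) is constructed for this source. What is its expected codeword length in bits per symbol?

2.5 bits/symbol

Repeatedly combine the two least-probable nodes; the expected code length is the sum of the merged weights.
merge 1/32 + 3/64 → 5/64
merge 1/16 + 5/64 → 9/64
merge 9/64 + 9/64 → 9/32
merge 5/32 + 1/4 → 13/32
merge 9/32 + 5/16 → 19/32
merge 13/32 + 19/32 → 1
L = 5/64 + 9/64 + 9/32 + 13/32 + 19/32 + 1 = 5/2 = 2.5 bits/symbol.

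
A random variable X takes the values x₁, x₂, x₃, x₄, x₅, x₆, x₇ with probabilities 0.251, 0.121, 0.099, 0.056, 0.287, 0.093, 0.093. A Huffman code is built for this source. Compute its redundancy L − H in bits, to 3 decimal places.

Entropy H = −Σ p log₂ p ≈ 2.5866 bits.
Huffman merges: 7/125+93/1000→149/1000; 93/1000+99/1000→24/125; 121/1000+149/1000→27/100; 24/125+251/1000→443/1000; 27/100+287/1000→557/1000; 443/1000+557/1000→1. L = 2611/1000 ≈ 2.6110.
L − H = 2.6110 − 2.5866 = 0.024 bits.

0.024 bits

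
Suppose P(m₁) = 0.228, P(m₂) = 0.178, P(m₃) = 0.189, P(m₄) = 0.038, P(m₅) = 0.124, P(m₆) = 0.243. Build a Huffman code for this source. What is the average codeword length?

2.502 bits/symbol

Repeatedly combine the two least-probable nodes; the expected code length is the sum of the merged weights.
merge 19/500 + 31/250 → 81/500
merge 81/500 + 89/500 → 17/50
merge 189/1000 + 57/250 → 417/1000
merge 243/1000 + 17/50 → 583/1000
merge 417/1000 + 583/1000 → 1
L = 81/500 + 17/50 + 417/1000 + 583/1000 + 1 = 1251/500 = 2.502 bits/symbol.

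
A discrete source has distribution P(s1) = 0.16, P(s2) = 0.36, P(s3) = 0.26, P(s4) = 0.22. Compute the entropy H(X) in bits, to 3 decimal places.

H = −Σ pᵢ log₂ pᵢ.
−0.16·log₂(0.16) = 0.4230
−0.36·log₂(0.36) = 0.5306
−0.26·log₂(0.26) = 0.5053
−0.22·log₂(0.22) = 0.4806
Sum ≈ 1.9395 → 1.939 bits.

1.939 bits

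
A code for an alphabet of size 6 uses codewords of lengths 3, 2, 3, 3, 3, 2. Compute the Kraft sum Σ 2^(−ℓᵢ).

With common denominator 2^3 = 8: Σ 2^(−ℓᵢ) = 1/8 + 2/8 + 1/8 + 1/8 + 1/8 + 2/8 = 8/8 = 1.

1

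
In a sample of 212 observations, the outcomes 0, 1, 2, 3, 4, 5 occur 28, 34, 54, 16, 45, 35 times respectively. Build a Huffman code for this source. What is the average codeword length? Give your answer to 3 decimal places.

2.533 bits/symbol

Probabilities are the counts divided by 212.
Repeatedly combine the two least-probable nodes; the expected code length is the sum of the merged weights.
merge 4/53 + 7/53 → 11/53
merge 17/106 + 35/212 → 69/212
merge 11/53 + 45/212 → 89/212
merge 27/106 + 69/212 → 123/212
merge 89/212 + 123/212 → 1
L = 11/53 + 69/212 + 89/212 + 123/212 + 1 = 537/212 ≈ 2.533 bits/symbol.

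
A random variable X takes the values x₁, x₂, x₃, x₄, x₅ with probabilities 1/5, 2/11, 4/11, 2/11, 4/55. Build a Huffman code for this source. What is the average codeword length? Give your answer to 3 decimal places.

2.255 bits/symbol

Repeatedly combine the two least-probable nodes; the expected code length is the sum of the merged weights.
merge 4/55 + 2/11 → 14/55
merge 2/11 + 1/5 → 21/55
merge 14/55 + 4/11 → 34/55
merge 21/55 + 34/55 → 1
L = 14/55 + 21/55 + 34/55 + 1 = 124/55 ≈ 2.255 bits/symbol.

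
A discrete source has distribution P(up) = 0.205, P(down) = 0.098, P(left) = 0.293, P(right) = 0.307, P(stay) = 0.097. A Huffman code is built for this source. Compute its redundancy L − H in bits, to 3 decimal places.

Entropy H = −Σ p log₂ p ≈ 2.1655 bits.
Huffman merges: 97/1000+49/500→39/200; 39/200+41/200→2/5; 293/1000+307/1000→3/5; 2/5+3/5→1. L = 439/200 ≈ 2.1950.
L − H = 2.1950 − 2.1655 = 0.029 bits.

0.029 bits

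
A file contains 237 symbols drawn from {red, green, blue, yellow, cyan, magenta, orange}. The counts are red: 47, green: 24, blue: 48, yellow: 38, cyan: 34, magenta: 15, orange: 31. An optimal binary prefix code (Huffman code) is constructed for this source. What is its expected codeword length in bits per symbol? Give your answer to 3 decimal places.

Probabilities are the counts divided by 237.
Repeatedly combine the two least-probable nodes; the expected code length is the sum of the merged weights.
merge 5/79 + 8/79 → 13/79
merge 31/237 + 34/237 → 65/237
merge 38/237 + 13/79 → 77/237
merge 47/237 + 16/79 → 95/237
merge 65/237 + 77/237 → 142/237
merge 95/237 + 142/237 → 1
L = 13/79 + 65/237 + 77/237 + 95/237 + 142/237 + 1 = 655/237 ≈ 2.764 bits/symbol.

2.764 bits/symbol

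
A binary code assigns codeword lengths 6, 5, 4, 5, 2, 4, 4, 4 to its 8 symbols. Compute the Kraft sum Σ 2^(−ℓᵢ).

With common denominator 2^6 = 64: Σ 2^(−ℓᵢ) = 1/64 + 2/64 + 4/64 + 2/64 + 16/64 + 4/64 + 4/64 + 4/64 = 37/64 = 0.578125.

0.578125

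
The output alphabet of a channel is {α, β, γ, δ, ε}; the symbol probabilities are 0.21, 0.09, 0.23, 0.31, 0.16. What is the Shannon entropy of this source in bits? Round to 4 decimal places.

H = −Σ pᵢ log₂ pᵢ.
−0.21·log₂(0.21) = 0.4728
−0.09·log₂(0.09) = 0.3127
−0.23·log₂(0.23) = 0.4877
−0.31·log₂(0.31) = 0.5238
−0.16·log₂(0.16) = 0.4230
Sum ≈ 2.2200 → 2.2200 bits.

2.2200 bits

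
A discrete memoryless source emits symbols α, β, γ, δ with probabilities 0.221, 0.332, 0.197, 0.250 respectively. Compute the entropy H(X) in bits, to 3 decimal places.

1.971 bits

H = −Σ pᵢ log₂ pᵢ.
−0.221·log₂(0.221) = 0.4813
−0.332·log₂(0.332) = 0.5281
−0.197·log₂(0.197) = 0.4617
−0.250·log₂(0.250) = 0.5000
Sum ≈ 1.9712 → 1.971 bits.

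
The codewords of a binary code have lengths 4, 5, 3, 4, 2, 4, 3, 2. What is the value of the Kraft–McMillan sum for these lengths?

0.96875

With common denominator 2^5 = 32: Σ 2^(−ℓᵢ) = 2/32 + 1/32 + 4/32 + 2/32 + 8/32 + 2/32 + 4/32 + 8/32 = 31/32 = 0.96875.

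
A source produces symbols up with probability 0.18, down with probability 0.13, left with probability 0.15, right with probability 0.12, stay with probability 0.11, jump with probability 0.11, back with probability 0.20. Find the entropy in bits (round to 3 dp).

H = −Σ pᵢ log₂ pᵢ.
−0.18·log₂(0.18) = 0.4453
−0.13·log₂(0.13) = 0.3826
−0.15·log₂(0.15) = 0.4105
−0.12·log₂(0.12) = 0.3671
−0.11·log₂(0.11) = 0.3503
−0.11·log₂(0.11) = 0.3503
−0.20·log₂(0.20) = 0.4644
Sum ≈ 2.7705 → 2.771 bits.

2.771 bits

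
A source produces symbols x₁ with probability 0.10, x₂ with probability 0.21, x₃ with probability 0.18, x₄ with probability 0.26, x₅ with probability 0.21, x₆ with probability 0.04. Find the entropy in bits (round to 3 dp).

2.414 bits

H = −Σ pᵢ log₂ pᵢ.
−0.10·log₂(0.10) = 0.3322
−0.21·log₂(0.21) = 0.4728
−0.18·log₂(0.18) = 0.4453
−0.26·log₂(0.26) = 0.5053
−0.21·log₂(0.21) = 0.4728
−0.04·log₂(0.04) = 0.1858
Sum ≈ 2.4142 → 2.414 bits.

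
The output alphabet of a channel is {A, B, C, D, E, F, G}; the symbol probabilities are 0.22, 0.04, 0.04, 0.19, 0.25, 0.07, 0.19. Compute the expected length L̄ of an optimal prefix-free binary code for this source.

2.57 bits/symbol

Repeatedly combine the two least-probable nodes; the expected code length is the sum of the merged weights.
merge 1/25 + 1/25 → 2/25
merge 7/100 + 2/25 → 3/20
merge 3/20 + 19/100 → 17/50
merge 19/100 + 11/50 → 41/100
merge 1/4 + 17/50 → 59/100
merge 41/100 + 59/100 → 1
L = 2/25 + 3/20 + 17/50 + 41/100 + 59/100 + 1 = 257/100 = 2.57 bits/symbol.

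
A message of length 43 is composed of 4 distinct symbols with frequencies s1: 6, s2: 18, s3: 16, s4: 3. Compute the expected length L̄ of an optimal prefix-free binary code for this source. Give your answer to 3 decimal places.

Probabilities are the counts divided by 43.
Repeatedly combine the two least-probable nodes; the expected code length is the sum of the merged weights.
merge 3/43 + 6/43 → 9/43
merge 9/43 + 16/43 → 25/43
merge 18/43 + 25/43 → 1
L = 9/43 + 25/43 + 1 = 77/43 ≈ 1.791 bits/symbol.

1.791 bits/symbol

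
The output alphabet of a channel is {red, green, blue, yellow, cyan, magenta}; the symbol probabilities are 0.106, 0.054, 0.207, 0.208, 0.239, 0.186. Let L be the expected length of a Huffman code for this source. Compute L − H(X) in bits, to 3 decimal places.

0.049 bits

Entropy H = −Σ p log₂ p ≈ 2.4570 bits.
Huffman merges: 27/500+53/500→4/25; 4/25+93/500→173/500; 207/1000+26/125→83/200; 239/1000+173/500→117/200; 83/200+117/200→1. L = 1253/500 ≈ 2.5060.
L − H = 2.5060 − 2.4570 = 0.049 bits.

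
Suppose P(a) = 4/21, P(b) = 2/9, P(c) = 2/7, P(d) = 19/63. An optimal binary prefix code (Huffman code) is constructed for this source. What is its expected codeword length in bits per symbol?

Repeatedly combine the two least-probable nodes; the expected code length is the sum of the merged weights.
merge 4/21 + 2/9 → 26/63
merge 2/7 + 19/63 → 37/63
merge 26/63 + 37/63 → 1
L = 26/63 + 37/63 + 1 = 2 bits/symbol.

2 bits/symbol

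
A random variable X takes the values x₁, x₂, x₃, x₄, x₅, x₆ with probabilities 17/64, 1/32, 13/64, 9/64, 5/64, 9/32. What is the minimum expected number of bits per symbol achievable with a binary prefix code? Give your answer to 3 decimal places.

2.359 bits/symbol

Repeatedly combine the two least-probable nodes; the expected code length is the sum of the merged weights.
merge 1/32 + 5/64 → 7/64
merge 7/64 + 9/64 → 1/4
merge 13/64 + 1/4 → 29/64
merge 17/64 + 9/32 → 35/64
merge 29/64 + 35/64 → 1
L = 7/64 + 1/4 + 29/64 + 35/64 + 1 = 151/64 ≈ 2.359 bits/symbol.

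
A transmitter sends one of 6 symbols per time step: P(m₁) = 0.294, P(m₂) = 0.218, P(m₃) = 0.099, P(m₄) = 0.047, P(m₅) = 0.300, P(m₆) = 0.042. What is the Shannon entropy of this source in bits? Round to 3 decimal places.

2.249 bits

H = −Σ pᵢ log₂ pᵢ.
−0.294·log₂(0.294) = 0.5192
−0.218·log₂(0.218) = 0.4791
−0.099·log₂(0.099) = 0.3303
−0.047·log₂(0.047) = 0.2073
−0.300·log₂(0.300) = 0.5211
−0.042·log₂(0.042) = 0.1921
Sum ≈ 2.2491 → 2.249 bits.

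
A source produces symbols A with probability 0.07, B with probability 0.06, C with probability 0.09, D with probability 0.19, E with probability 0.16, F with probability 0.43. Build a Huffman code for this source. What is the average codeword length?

2.27 bits/symbol

Repeatedly combine the two least-probable nodes; the expected code length is the sum of the merged weights.
merge 3/50 + 7/100 → 13/100
merge 9/100 + 13/100 → 11/50
merge 4/25 + 19/100 → 7/20
merge 11/50 + 7/20 → 57/100
merge 43/100 + 57/100 → 1
L = 13/100 + 11/50 + 7/20 + 57/100 + 1 = 227/100 = 2.27 bits/symbol.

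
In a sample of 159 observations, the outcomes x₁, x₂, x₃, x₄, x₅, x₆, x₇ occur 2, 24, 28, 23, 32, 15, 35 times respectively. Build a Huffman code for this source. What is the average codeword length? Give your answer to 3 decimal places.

Probabilities are the counts divided by 159.
Repeatedly combine the two least-probable nodes; the expected code length is the sum of the merged weights.
merge 2/159 + 5/53 → 17/159
merge 17/159 + 23/159 → 40/159
merge 8/53 + 28/159 → 52/159
merge 32/159 + 35/159 → 67/159
merge 40/159 + 52/159 → 92/159
merge 67/159 + 92/159 → 1
L = 17/159 + 40/159 + 52/159 + 67/159 + 92/159 + 1 = 427/159 ≈ 2.686 bits/symbol.

2.686 bits/symbol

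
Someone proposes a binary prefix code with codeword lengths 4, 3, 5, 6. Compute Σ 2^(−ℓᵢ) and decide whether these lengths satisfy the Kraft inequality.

With common denominator 2^6 = 64: Σ 2^(−ℓᵢ) = 4/64 + 8/64 + 2/64 + 1/64 = 15/64 = 0.234375.
Kraft's inequality requires Σ ≤ 1; here Σ = 0.234375 ≤ 1, so such a prefix code exists.

0.234375; yes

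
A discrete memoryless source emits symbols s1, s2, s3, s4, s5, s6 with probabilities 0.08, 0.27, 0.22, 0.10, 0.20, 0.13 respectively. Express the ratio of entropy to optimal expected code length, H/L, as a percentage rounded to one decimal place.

Entropy H = −Σ p log₂ p ≈ 2.4613 bits.
Huffman merges: 2/25+1/10→9/50; 13/100+9/50→31/100; 1/5+11/50→21/50; 27/100+31/100→29/50; 21/50+29/50→1. L = 249/100 ≈ 2.4900.
Efficiency = H/L = 2.4613/2.4900 = 98.8%.

98.8%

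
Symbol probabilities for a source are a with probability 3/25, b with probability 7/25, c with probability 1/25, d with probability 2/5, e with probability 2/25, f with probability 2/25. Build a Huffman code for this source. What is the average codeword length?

Repeatedly combine the two least-probable nodes; the expected code length is the sum of the merged weights.
merge 1/25 + 2/25 → 3/25
merge 2/25 + 3/25 → 1/5
merge 3/25 + 1/5 → 8/25
merge 7/25 + 8/25 → 3/5
merge 2/5 + 3/5 → 1
L = 3/25 + 1/5 + 8/25 + 3/5 + 1 = 56/25 = 2.24 bits/symbol.

2.24 bits/symbol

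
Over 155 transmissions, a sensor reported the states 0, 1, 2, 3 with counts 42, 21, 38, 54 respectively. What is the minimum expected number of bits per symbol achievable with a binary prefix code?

2 bits/symbol

Probabilities are the counts divided by 155.
Repeatedly combine the two least-probable nodes; the expected code length is the sum of the merged weights.
merge 21/155 + 38/155 → 59/155
merge 42/155 + 54/155 → 96/155
merge 59/155 + 96/155 → 1
L = 59/155 + 96/155 + 1 = 2 bits/symbol.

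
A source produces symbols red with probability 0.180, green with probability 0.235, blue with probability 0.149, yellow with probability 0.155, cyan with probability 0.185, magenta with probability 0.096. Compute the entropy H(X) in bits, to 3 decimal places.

2.537 bits

H = −Σ pᵢ log₂ pᵢ.
−0.180·log₂(0.180) = 0.4453
−0.235·log₂(0.235) = 0.4910
−0.149·log₂(0.149) = 0.4092
−0.155·log₂(0.155) = 0.4169
−0.185·log₂(0.185) = 0.4504
−0.096·log₂(0.096) = 0.3246
Sum ≈ 2.5374 → 2.537 bits.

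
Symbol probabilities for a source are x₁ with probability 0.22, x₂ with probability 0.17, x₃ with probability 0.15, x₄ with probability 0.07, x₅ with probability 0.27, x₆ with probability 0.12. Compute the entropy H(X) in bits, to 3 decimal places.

H = −Σ pᵢ log₂ pᵢ.
−0.22·log₂(0.22) = 0.4806
−0.17·log₂(0.17) = 0.4346
−0.15·log₂(0.15) = 0.4105
−0.07·log₂(0.07) = 0.2686
−0.27·log₂(0.27) = 0.5100
−0.12·log₂(0.12) = 0.3671
Sum ≈ 2.4713 → 2.471 bits.

2.471 bits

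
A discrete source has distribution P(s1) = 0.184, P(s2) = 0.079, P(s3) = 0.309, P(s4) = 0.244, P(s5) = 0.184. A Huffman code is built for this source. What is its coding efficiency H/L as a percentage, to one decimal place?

Entropy H = −Σ p log₂ p ≈ 2.2081 bits.
Huffman merges: 79/1000+23/125→263/1000; 23/125+61/250→107/250; 263/1000+309/1000→143/250; 107/250+143/250→1. L = 2263/1000 ≈ 2.2630.
Efficiency = H/L = 2.2081/2.2630 = 97.6%.

97.6%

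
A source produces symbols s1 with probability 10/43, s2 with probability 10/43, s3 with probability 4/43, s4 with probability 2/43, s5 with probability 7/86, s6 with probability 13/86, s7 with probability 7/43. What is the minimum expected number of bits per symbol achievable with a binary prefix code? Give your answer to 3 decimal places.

Repeatedly combine the two least-probable nodes; the expected code length is the sum of the merged weights.
merge 2/43 + 7/86 → 11/86
merge 4/43 + 11/86 → 19/86
merge 13/86 + 7/43 → 27/86
merge 19/86 + 10/43 → 39/86
merge 10/43 + 27/86 → 47/86
merge 39/86 + 47/86 → 1
L = 11/86 + 19/86 + 27/86 + 39/86 + 47/86 + 1 = 229/86 ≈ 2.663 bits/symbol.

2.663 bits/symbol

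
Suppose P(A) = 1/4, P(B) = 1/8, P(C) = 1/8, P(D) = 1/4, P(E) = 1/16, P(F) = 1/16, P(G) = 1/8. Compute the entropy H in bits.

Each probability is a power of 1/2, so log₂(1/p) is an integer.
H = Σ p·log₂(1/p) = 1/4·2 + 1/8·3 + 1/8·3 + 1/4·2 + 1/16·4 + 1/16·4 + 1/8·3 = 2.625 bits.

2.625 bits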